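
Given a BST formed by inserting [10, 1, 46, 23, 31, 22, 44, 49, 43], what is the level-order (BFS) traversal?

Tree insertion order: [10, 1, 46, 23, 31, 22, 44, 49, 43]
Tree (level-order array): [10, 1, 46, None, None, 23, 49, 22, 31, None, None, None, None, None, 44, 43]
BFS from the root, enqueuing left then right child of each popped node:
  queue [10] -> pop 10, enqueue [1, 46], visited so far: [10]
  queue [1, 46] -> pop 1, enqueue [none], visited so far: [10, 1]
  queue [46] -> pop 46, enqueue [23, 49], visited so far: [10, 1, 46]
  queue [23, 49] -> pop 23, enqueue [22, 31], visited so far: [10, 1, 46, 23]
  queue [49, 22, 31] -> pop 49, enqueue [none], visited so far: [10, 1, 46, 23, 49]
  queue [22, 31] -> pop 22, enqueue [none], visited so far: [10, 1, 46, 23, 49, 22]
  queue [31] -> pop 31, enqueue [44], visited so far: [10, 1, 46, 23, 49, 22, 31]
  queue [44] -> pop 44, enqueue [43], visited so far: [10, 1, 46, 23, 49, 22, 31, 44]
  queue [43] -> pop 43, enqueue [none], visited so far: [10, 1, 46, 23, 49, 22, 31, 44, 43]
Result: [10, 1, 46, 23, 49, 22, 31, 44, 43]


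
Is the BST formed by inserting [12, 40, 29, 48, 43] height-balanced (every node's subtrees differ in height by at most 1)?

Tree (level-order array): [12, None, 40, 29, 48, None, None, 43]
Definition: a tree is height-balanced if, at every node, |h(left) - h(right)| <= 1 (empty subtree has height -1).
Bottom-up per-node check:
  node 29: h_left=-1, h_right=-1, diff=0 [OK], height=0
  node 43: h_left=-1, h_right=-1, diff=0 [OK], height=0
  node 48: h_left=0, h_right=-1, diff=1 [OK], height=1
  node 40: h_left=0, h_right=1, diff=1 [OK], height=2
  node 12: h_left=-1, h_right=2, diff=3 [FAIL (|-1-2|=3 > 1)], height=3
Node 12 violates the condition: |-1 - 2| = 3 > 1.
Result: Not balanced


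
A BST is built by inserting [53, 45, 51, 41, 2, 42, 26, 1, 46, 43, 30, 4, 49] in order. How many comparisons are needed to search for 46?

Search path for 46: 53 -> 45 -> 51 -> 46
Found: True
Comparisons: 4


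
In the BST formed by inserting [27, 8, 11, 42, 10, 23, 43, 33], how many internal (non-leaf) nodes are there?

Tree built from: [27, 8, 11, 42, 10, 23, 43, 33]
Tree (level-order array): [27, 8, 42, None, 11, 33, 43, 10, 23]
Rule: An internal node has at least one child.
Per-node child counts:
  node 27: 2 child(ren)
  node 8: 1 child(ren)
  node 11: 2 child(ren)
  node 10: 0 child(ren)
  node 23: 0 child(ren)
  node 42: 2 child(ren)
  node 33: 0 child(ren)
  node 43: 0 child(ren)
Matching nodes: [27, 8, 11, 42]
Count of internal (non-leaf) nodes: 4


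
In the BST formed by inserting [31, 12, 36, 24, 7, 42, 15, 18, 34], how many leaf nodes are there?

Tree built from: [31, 12, 36, 24, 7, 42, 15, 18, 34]
Tree (level-order array): [31, 12, 36, 7, 24, 34, 42, None, None, 15, None, None, None, None, None, None, 18]
Rule: A leaf has 0 children.
Per-node child counts:
  node 31: 2 child(ren)
  node 12: 2 child(ren)
  node 7: 0 child(ren)
  node 24: 1 child(ren)
  node 15: 1 child(ren)
  node 18: 0 child(ren)
  node 36: 2 child(ren)
  node 34: 0 child(ren)
  node 42: 0 child(ren)
Matching nodes: [7, 18, 34, 42]
Count of leaf nodes: 4


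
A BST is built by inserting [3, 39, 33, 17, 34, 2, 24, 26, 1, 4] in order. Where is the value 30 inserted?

Starting tree (level order): [3, 2, 39, 1, None, 33, None, None, None, 17, 34, 4, 24, None, None, None, None, None, 26]
Insertion path: 3 -> 39 -> 33 -> 17 -> 24 -> 26
Result: insert 30 as right child of 26
Final tree (level order): [3, 2, 39, 1, None, 33, None, None, None, 17, 34, 4, 24, None, None, None, None, None, 26, None, 30]


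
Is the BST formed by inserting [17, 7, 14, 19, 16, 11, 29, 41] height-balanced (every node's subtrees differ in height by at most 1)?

Tree (level-order array): [17, 7, 19, None, 14, None, 29, 11, 16, None, 41]
Definition: a tree is height-balanced if, at every node, |h(left) - h(right)| <= 1 (empty subtree has height -1).
Bottom-up per-node check:
  node 11: h_left=-1, h_right=-1, diff=0 [OK], height=0
  node 16: h_left=-1, h_right=-1, diff=0 [OK], height=0
  node 14: h_left=0, h_right=0, diff=0 [OK], height=1
  node 7: h_left=-1, h_right=1, diff=2 [FAIL (|-1-1|=2 > 1)], height=2
  node 41: h_left=-1, h_right=-1, diff=0 [OK], height=0
  node 29: h_left=-1, h_right=0, diff=1 [OK], height=1
  node 19: h_left=-1, h_right=1, diff=2 [FAIL (|-1-1|=2 > 1)], height=2
  node 17: h_left=2, h_right=2, diff=0 [OK], height=3
Node 7 violates the condition: |-1 - 1| = 2 > 1.
Result: Not balanced


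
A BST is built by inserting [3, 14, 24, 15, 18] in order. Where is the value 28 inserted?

Starting tree (level order): [3, None, 14, None, 24, 15, None, None, 18]
Insertion path: 3 -> 14 -> 24
Result: insert 28 as right child of 24
Final tree (level order): [3, None, 14, None, 24, 15, 28, None, 18]


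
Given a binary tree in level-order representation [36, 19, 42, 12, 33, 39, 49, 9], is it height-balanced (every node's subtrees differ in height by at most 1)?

Tree (level-order array): [36, 19, 42, 12, 33, 39, 49, 9]
Definition: a tree is height-balanced if, at every node, |h(left) - h(right)| <= 1 (empty subtree has height -1).
Bottom-up per-node check:
  node 9: h_left=-1, h_right=-1, diff=0 [OK], height=0
  node 12: h_left=0, h_right=-1, diff=1 [OK], height=1
  node 33: h_left=-1, h_right=-1, diff=0 [OK], height=0
  node 19: h_left=1, h_right=0, diff=1 [OK], height=2
  node 39: h_left=-1, h_right=-1, diff=0 [OK], height=0
  node 49: h_left=-1, h_right=-1, diff=0 [OK], height=0
  node 42: h_left=0, h_right=0, diff=0 [OK], height=1
  node 36: h_left=2, h_right=1, diff=1 [OK], height=3
All nodes satisfy the balance condition.
Result: Balanced


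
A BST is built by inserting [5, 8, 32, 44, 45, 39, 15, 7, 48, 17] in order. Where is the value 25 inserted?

Starting tree (level order): [5, None, 8, 7, 32, None, None, 15, 44, None, 17, 39, 45, None, None, None, None, None, 48]
Insertion path: 5 -> 8 -> 32 -> 15 -> 17
Result: insert 25 as right child of 17
Final tree (level order): [5, None, 8, 7, 32, None, None, 15, 44, None, 17, 39, 45, None, 25, None, None, None, 48]


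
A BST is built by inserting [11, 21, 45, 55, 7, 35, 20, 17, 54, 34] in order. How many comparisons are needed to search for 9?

Search path for 9: 11 -> 7
Found: False
Comparisons: 2


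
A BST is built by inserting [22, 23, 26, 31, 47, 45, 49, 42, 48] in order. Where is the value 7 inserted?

Starting tree (level order): [22, None, 23, None, 26, None, 31, None, 47, 45, 49, 42, None, 48]
Insertion path: 22
Result: insert 7 as left child of 22
Final tree (level order): [22, 7, 23, None, None, None, 26, None, 31, None, 47, 45, 49, 42, None, 48]


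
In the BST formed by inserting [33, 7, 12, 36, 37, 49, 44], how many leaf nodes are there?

Tree built from: [33, 7, 12, 36, 37, 49, 44]
Tree (level-order array): [33, 7, 36, None, 12, None, 37, None, None, None, 49, 44]
Rule: A leaf has 0 children.
Per-node child counts:
  node 33: 2 child(ren)
  node 7: 1 child(ren)
  node 12: 0 child(ren)
  node 36: 1 child(ren)
  node 37: 1 child(ren)
  node 49: 1 child(ren)
  node 44: 0 child(ren)
Matching nodes: [12, 44]
Count of leaf nodes: 2


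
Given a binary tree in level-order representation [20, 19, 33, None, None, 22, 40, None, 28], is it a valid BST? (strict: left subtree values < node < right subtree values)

Level-order array: [20, 19, 33, None, None, 22, 40, None, 28]
Validate using subtree bounds (lo, hi): at each node, require lo < value < hi,
then recurse left with hi=value and right with lo=value.
Preorder trace (stopping at first violation):
  at node 20 with bounds (-inf, +inf): OK
  at node 19 with bounds (-inf, 20): OK
  at node 33 with bounds (20, +inf): OK
  at node 22 with bounds (20, 33): OK
  at node 28 with bounds (22, 33): OK
  at node 40 with bounds (33, +inf): OK
No violation found at any node.
Result: Valid BST


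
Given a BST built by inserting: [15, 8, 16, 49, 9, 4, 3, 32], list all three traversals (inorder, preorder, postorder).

Tree insertion order: [15, 8, 16, 49, 9, 4, 3, 32]
Tree (level-order array): [15, 8, 16, 4, 9, None, 49, 3, None, None, None, 32]
Inorder (L, root, R): [3, 4, 8, 9, 15, 16, 32, 49]
Preorder (root, L, R): [15, 8, 4, 3, 9, 16, 49, 32]
Postorder (L, R, root): [3, 4, 9, 8, 32, 49, 16, 15]


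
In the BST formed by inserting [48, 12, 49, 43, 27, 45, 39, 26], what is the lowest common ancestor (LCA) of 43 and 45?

Tree insertion order: [48, 12, 49, 43, 27, 45, 39, 26]
Tree (level-order array): [48, 12, 49, None, 43, None, None, 27, 45, 26, 39]
In a BST, the LCA of p=43, q=45 is the first node v on the
root-to-leaf path with p <= v <= q (go left if both < v, right if both > v).
Walk from root:
  at 48: both 43 and 45 < 48, go left
  at 12: both 43 and 45 > 12, go right
  at 43: 43 <= 43 <= 45, this is the LCA
LCA = 43


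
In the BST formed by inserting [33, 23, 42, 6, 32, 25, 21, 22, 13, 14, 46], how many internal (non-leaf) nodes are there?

Tree built from: [33, 23, 42, 6, 32, 25, 21, 22, 13, 14, 46]
Tree (level-order array): [33, 23, 42, 6, 32, None, 46, None, 21, 25, None, None, None, 13, 22, None, None, None, 14]
Rule: An internal node has at least one child.
Per-node child counts:
  node 33: 2 child(ren)
  node 23: 2 child(ren)
  node 6: 1 child(ren)
  node 21: 2 child(ren)
  node 13: 1 child(ren)
  node 14: 0 child(ren)
  node 22: 0 child(ren)
  node 32: 1 child(ren)
  node 25: 0 child(ren)
  node 42: 1 child(ren)
  node 46: 0 child(ren)
Matching nodes: [33, 23, 6, 21, 13, 32, 42]
Count of internal (non-leaf) nodes: 7


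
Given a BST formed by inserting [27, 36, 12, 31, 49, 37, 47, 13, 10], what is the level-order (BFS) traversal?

Tree insertion order: [27, 36, 12, 31, 49, 37, 47, 13, 10]
Tree (level-order array): [27, 12, 36, 10, 13, 31, 49, None, None, None, None, None, None, 37, None, None, 47]
BFS from the root, enqueuing left then right child of each popped node:
  queue [27] -> pop 27, enqueue [12, 36], visited so far: [27]
  queue [12, 36] -> pop 12, enqueue [10, 13], visited so far: [27, 12]
  queue [36, 10, 13] -> pop 36, enqueue [31, 49], visited so far: [27, 12, 36]
  queue [10, 13, 31, 49] -> pop 10, enqueue [none], visited so far: [27, 12, 36, 10]
  queue [13, 31, 49] -> pop 13, enqueue [none], visited so far: [27, 12, 36, 10, 13]
  queue [31, 49] -> pop 31, enqueue [none], visited so far: [27, 12, 36, 10, 13, 31]
  queue [49] -> pop 49, enqueue [37], visited so far: [27, 12, 36, 10, 13, 31, 49]
  queue [37] -> pop 37, enqueue [47], visited so far: [27, 12, 36, 10, 13, 31, 49, 37]
  queue [47] -> pop 47, enqueue [none], visited so far: [27, 12, 36, 10, 13, 31, 49, 37, 47]
Result: [27, 12, 36, 10, 13, 31, 49, 37, 47]


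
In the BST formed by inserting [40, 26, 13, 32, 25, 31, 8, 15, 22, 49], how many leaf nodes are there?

Tree built from: [40, 26, 13, 32, 25, 31, 8, 15, 22, 49]
Tree (level-order array): [40, 26, 49, 13, 32, None, None, 8, 25, 31, None, None, None, 15, None, None, None, None, 22]
Rule: A leaf has 0 children.
Per-node child counts:
  node 40: 2 child(ren)
  node 26: 2 child(ren)
  node 13: 2 child(ren)
  node 8: 0 child(ren)
  node 25: 1 child(ren)
  node 15: 1 child(ren)
  node 22: 0 child(ren)
  node 32: 1 child(ren)
  node 31: 0 child(ren)
  node 49: 0 child(ren)
Matching nodes: [8, 22, 31, 49]
Count of leaf nodes: 4


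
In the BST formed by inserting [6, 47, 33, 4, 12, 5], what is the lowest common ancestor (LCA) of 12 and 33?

Tree insertion order: [6, 47, 33, 4, 12, 5]
Tree (level-order array): [6, 4, 47, None, 5, 33, None, None, None, 12]
In a BST, the LCA of p=12, q=33 is the first node v on the
root-to-leaf path with p <= v <= q (go left if both < v, right if both > v).
Walk from root:
  at 6: both 12 and 33 > 6, go right
  at 47: both 12 and 33 < 47, go left
  at 33: 12 <= 33 <= 33, this is the LCA
LCA = 33


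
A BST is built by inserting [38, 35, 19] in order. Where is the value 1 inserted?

Starting tree (level order): [38, 35, None, 19]
Insertion path: 38 -> 35 -> 19
Result: insert 1 as left child of 19
Final tree (level order): [38, 35, None, 19, None, 1]


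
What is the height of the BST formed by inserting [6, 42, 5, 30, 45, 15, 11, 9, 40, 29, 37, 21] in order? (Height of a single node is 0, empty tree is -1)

Insertion order: [6, 42, 5, 30, 45, 15, 11, 9, 40, 29, 37, 21]
Tree (level-order array): [6, 5, 42, None, None, 30, 45, 15, 40, None, None, 11, 29, 37, None, 9, None, 21]
Compute height bottom-up (empty subtree = -1):
  height(5) = 1 + max(-1, -1) = 0
  height(9) = 1 + max(-1, -1) = 0
  height(11) = 1 + max(0, -1) = 1
  height(21) = 1 + max(-1, -1) = 0
  height(29) = 1 + max(0, -1) = 1
  height(15) = 1 + max(1, 1) = 2
  height(37) = 1 + max(-1, -1) = 0
  height(40) = 1 + max(0, -1) = 1
  height(30) = 1 + max(2, 1) = 3
  height(45) = 1 + max(-1, -1) = 0
  height(42) = 1 + max(3, 0) = 4
  height(6) = 1 + max(0, 4) = 5
Height = 5


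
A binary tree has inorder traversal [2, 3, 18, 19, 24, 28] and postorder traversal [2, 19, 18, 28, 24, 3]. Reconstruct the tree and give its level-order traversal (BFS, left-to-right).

Inorder:   [2, 3, 18, 19, 24, 28]
Postorder: [2, 19, 18, 28, 24, 3]
Algorithm: postorder visits root last, so walk postorder right-to-left;
each value is the root of the current inorder slice — split it at that
value, recurse on the right subtree first, then the left.
Recursive splits:
  root=3; inorder splits into left=[2], right=[18, 19, 24, 28]
  root=24; inorder splits into left=[18, 19], right=[28]
  root=28; inorder splits into left=[], right=[]
  root=18; inorder splits into left=[], right=[19]
  root=19; inorder splits into left=[], right=[]
  root=2; inorder splits into left=[], right=[]
Reconstructed level-order: [3, 2, 24, 18, 28, 19]


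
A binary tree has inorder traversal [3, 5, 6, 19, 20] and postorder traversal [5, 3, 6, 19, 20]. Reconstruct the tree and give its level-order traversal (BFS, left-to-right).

Inorder:   [3, 5, 6, 19, 20]
Postorder: [5, 3, 6, 19, 20]
Algorithm: postorder visits root last, so walk postorder right-to-left;
each value is the root of the current inorder slice — split it at that
value, recurse on the right subtree first, then the left.
Recursive splits:
  root=20; inorder splits into left=[3, 5, 6, 19], right=[]
  root=19; inorder splits into left=[3, 5, 6], right=[]
  root=6; inorder splits into left=[3, 5], right=[]
  root=3; inorder splits into left=[], right=[5]
  root=5; inorder splits into left=[], right=[]
Reconstructed level-order: [20, 19, 6, 3, 5]


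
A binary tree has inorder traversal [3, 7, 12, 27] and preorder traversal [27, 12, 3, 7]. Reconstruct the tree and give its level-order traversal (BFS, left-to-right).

Inorder:  [3, 7, 12, 27]
Preorder: [27, 12, 3, 7]
Algorithm: preorder visits root first, so consume preorder in order;
for each root, split the current inorder slice at that value into
left-subtree inorder and right-subtree inorder, then recurse.
Recursive splits:
  root=27; inorder splits into left=[3, 7, 12], right=[]
  root=12; inorder splits into left=[3, 7], right=[]
  root=3; inorder splits into left=[], right=[7]
  root=7; inorder splits into left=[], right=[]
Reconstructed level-order: [27, 12, 3, 7]


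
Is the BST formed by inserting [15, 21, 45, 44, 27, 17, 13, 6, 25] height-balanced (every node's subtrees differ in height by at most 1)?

Tree (level-order array): [15, 13, 21, 6, None, 17, 45, None, None, None, None, 44, None, 27, None, 25]
Definition: a tree is height-balanced if, at every node, |h(left) - h(right)| <= 1 (empty subtree has height -1).
Bottom-up per-node check:
  node 6: h_left=-1, h_right=-1, diff=0 [OK], height=0
  node 13: h_left=0, h_right=-1, diff=1 [OK], height=1
  node 17: h_left=-1, h_right=-1, diff=0 [OK], height=0
  node 25: h_left=-1, h_right=-1, diff=0 [OK], height=0
  node 27: h_left=0, h_right=-1, diff=1 [OK], height=1
  node 44: h_left=1, h_right=-1, diff=2 [FAIL (|1--1|=2 > 1)], height=2
  node 45: h_left=2, h_right=-1, diff=3 [FAIL (|2--1|=3 > 1)], height=3
  node 21: h_left=0, h_right=3, diff=3 [FAIL (|0-3|=3 > 1)], height=4
  node 15: h_left=1, h_right=4, diff=3 [FAIL (|1-4|=3 > 1)], height=5
Node 44 violates the condition: |1 - -1| = 2 > 1.
Result: Not balanced


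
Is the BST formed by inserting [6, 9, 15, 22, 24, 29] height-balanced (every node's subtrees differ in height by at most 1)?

Tree (level-order array): [6, None, 9, None, 15, None, 22, None, 24, None, 29]
Definition: a tree is height-balanced if, at every node, |h(left) - h(right)| <= 1 (empty subtree has height -1).
Bottom-up per-node check:
  node 29: h_left=-1, h_right=-1, diff=0 [OK], height=0
  node 24: h_left=-1, h_right=0, diff=1 [OK], height=1
  node 22: h_left=-1, h_right=1, diff=2 [FAIL (|-1-1|=2 > 1)], height=2
  node 15: h_left=-1, h_right=2, diff=3 [FAIL (|-1-2|=3 > 1)], height=3
  node 9: h_left=-1, h_right=3, diff=4 [FAIL (|-1-3|=4 > 1)], height=4
  node 6: h_left=-1, h_right=4, diff=5 [FAIL (|-1-4|=5 > 1)], height=5
Node 22 violates the condition: |-1 - 1| = 2 > 1.
Result: Not balanced


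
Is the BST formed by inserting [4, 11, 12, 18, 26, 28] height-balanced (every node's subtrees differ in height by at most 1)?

Tree (level-order array): [4, None, 11, None, 12, None, 18, None, 26, None, 28]
Definition: a tree is height-balanced if, at every node, |h(left) - h(right)| <= 1 (empty subtree has height -1).
Bottom-up per-node check:
  node 28: h_left=-1, h_right=-1, diff=0 [OK], height=0
  node 26: h_left=-1, h_right=0, diff=1 [OK], height=1
  node 18: h_left=-1, h_right=1, diff=2 [FAIL (|-1-1|=2 > 1)], height=2
  node 12: h_left=-1, h_right=2, diff=3 [FAIL (|-1-2|=3 > 1)], height=3
  node 11: h_left=-1, h_right=3, diff=4 [FAIL (|-1-3|=4 > 1)], height=4
  node 4: h_left=-1, h_right=4, diff=5 [FAIL (|-1-4|=5 > 1)], height=5
Node 18 violates the condition: |-1 - 1| = 2 > 1.
Result: Not balanced


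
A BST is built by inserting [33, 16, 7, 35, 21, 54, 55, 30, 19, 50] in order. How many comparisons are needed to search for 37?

Search path for 37: 33 -> 35 -> 54 -> 50
Found: False
Comparisons: 4


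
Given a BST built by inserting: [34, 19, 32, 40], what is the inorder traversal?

Tree insertion order: [34, 19, 32, 40]
Tree (level-order array): [34, 19, 40, None, 32]
Inorder traversal: [19, 32, 34, 40]


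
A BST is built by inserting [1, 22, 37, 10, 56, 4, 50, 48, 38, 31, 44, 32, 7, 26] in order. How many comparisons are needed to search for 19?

Search path for 19: 1 -> 22 -> 10
Found: False
Comparisons: 3


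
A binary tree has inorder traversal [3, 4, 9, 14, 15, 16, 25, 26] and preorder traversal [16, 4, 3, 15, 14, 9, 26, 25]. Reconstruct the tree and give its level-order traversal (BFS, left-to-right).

Inorder:  [3, 4, 9, 14, 15, 16, 25, 26]
Preorder: [16, 4, 3, 15, 14, 9, 26, 25]
Algorithm: preorder visits root first, so consume preorder in order;
for each root, split the current inorder slice at that value into
left-subtree inorder and right-subtree inorder, then recurse.
Recursive splits:
  root=16; inorder splits into left=[3, 4, 9, 14, 15], right=[25, 26]
  root=4; inorder splits into left=[3], right=[9, 14, 15]
  root=3; inorder splits into left=[], right=[]
  root=15; inorder splits into left=[9, 14], right=[]
  root=14; inorder splits into left=[9], right=[]
  root=9; inorder splits into left=[], right=[]
  root=26; inorder splits into left=[25], right=[]
  root=25; inorder splits into left=[], right=[]
Reconstructed level-order: [16, 4, 26, 3, 15, 25, 14, 9]


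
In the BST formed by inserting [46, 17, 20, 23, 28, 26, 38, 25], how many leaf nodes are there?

Tree built from: [46, 17, 20, 23, 28, 26, 38, 25]
Tree (level-order array): [46, 17, None, None, 20, None, 23, None, 28, 26, 38, 25]
Rule: A leaf has 0 children.
Per-node child counts:
  node 46: 1 child(ren)
  node 17: 1 child(ren)
  node 20: 1 child(ren)
  node 23: 1 child(ren)
  node 28: 2 child(ren)
  node 26: 1 child(ren)
  node 25: 0 child(ren)
  node 38: 0 child(ren)
Matching nodes: [25, 38]
Count of leaf nodes: 2


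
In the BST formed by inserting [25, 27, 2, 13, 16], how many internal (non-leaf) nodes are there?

Tree built from: [25, 27, 2, 13, 16]
Tree (level-order array): [25, 2, 27, None, 13, None, None, None, 16]
Rule: An internal node has at least one child.
Per-node child counts:
  node 25: 2 child(ren)
  node 2: 1 child(ren)
  node 13: 1 child(ren)
  node 16: 0 child(ren)
  node 27: 0 child(ren)
Matching nodes: [25, 2, 13]
Count of internal (non-leaf) nodes: 3


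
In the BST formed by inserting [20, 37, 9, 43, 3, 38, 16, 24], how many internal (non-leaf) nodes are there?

Tree built from: [20, 37, 9, 43, 3, 38, 16, 24]
Tree (level-order array): [20, 9, 37, 3, 16, 24, 43, None, None, None, None, None, None, 38]
Rule: An internal node has at least one child.
Per-node child counts:
  node 20: 2 child(ren)
  node 9: 2 child(ren)
  node 3: 0 child(ren)
  node 16: 0 child(ren)
  node 37: 2 child(ren)
  node 24: 0 child(ren)
  node 43: 1 child(ren)
  node 38: 0 child(ren)
Matching nodes: [20, 9, 37, 43]
Count of internal (non-leaf) nodes: 4


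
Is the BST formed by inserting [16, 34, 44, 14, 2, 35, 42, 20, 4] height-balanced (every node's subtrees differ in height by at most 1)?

Tree (level-order array): [16, 14, 34, 2, None, 20, 44, None, 4, None, None, 35, None, None, None, None, 42]
Definition: a tree is height-balanced if, at every node, |h(left) - h(right)| <= 1 (empty subtree has height -1).
Bottom-up per-node check:
  node 4: h_left=-1, h_right=-1, diff=0 [OK], height=0
  node 2: h_left=-1, h_right=0, diff=1 [OK], height=1
  node 14: h_left=1, h_right=-1, diff=2 [FAIL (|1--1|=2 > 1)], height=2
  node 20: h_left=-1, h_right=-1, diff=0 [OK], height=0
  node 42: h_left=-1, h_right=-1, diff=0 [OK], height=0
  node 35: h_left=-1, h_right=0, diff=1 [OK], height=1
  node 44: h_left=1, h_right=-1, diff=2 [FAIL (|1--1|=2 > 1)], height=2
  node 34: h_left=0, h_right=2, diff=2 [FAIL (|0-2|=2 > 1)], height=3
  node 16: h_left=2, h_right=3, diff=1 [OK], height=4
Node 14 violates the condition: |1 - -1| = 2 > 1.
Result: Not balanced


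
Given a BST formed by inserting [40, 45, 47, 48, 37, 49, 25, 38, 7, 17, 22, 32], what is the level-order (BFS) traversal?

Tree insertion order: [40, 45, 47, 48, 37, 49, 25, 38, 7, 17, 22, 32]
Tree (level-order array): [40, 37, 45, 25, 38, None, 47, 7, 32, None, None, None, 48, None, 17, None, None, None, 49, None, 22]
BFS from the root, enqueuing left then right child of each popped node:
  queue [40] -> pop 40, enqueue [37, 45], visited so far: [40]
  queue [37, 45] -> pop 37, enqueue [25, 38], visited so far: [40, 37]
  queue [45, 25, 38] -> pop 45, enqueue [47], visited so far: [40, 37, 45]
  queue [25, 38, 47] -> pop 25, enqueue [7, 32], visited so far: [40, 37, 45, 25]
  queue [38, 47, 7, 32] -> pop 38, enqueue [none], visited so far: [40, 37, 45, 25, 38]
  queue [47, 7, 32] -> pop 47, enqueue [48], visited so far: [40, 37, 45, 25, 38, 47]
  queue [7, 32, 48] -> pop 7, enqueue [17], visited so far: [40, 37, 45, 25, 38, 47, 7]
  queue [32, 48, 17] -> pop 32, enqueue [none], visited so far: [40, 37, 45, 25, 38, 47, 7, 32]
  queue [48, 17] -> pop 48, enqueue [49], visited so far: [40, 37, 45, 25, 38, 47, 7, 32, 48]
  queue [17, 49] -> pop 17, enqueue [22], visited so far: [40, 37, 45, 25, 38, 47, 7, 32, 48, 17]
  queue [49, 22] -> pop 49, enqueue [none], visited so far: [40, 37, 45, 25, 38, 47, 7, 32, 48, 17, 49]
  queue [22] -> pop 22, enqueue [none], visited so far: [40, 37, 45, 25, 38, 47, 7, 32, 48, 17, 49, 22]
Result: [40, 37, 45, 25, 38, 47, 7, 32, 48, 17, 49, 22]


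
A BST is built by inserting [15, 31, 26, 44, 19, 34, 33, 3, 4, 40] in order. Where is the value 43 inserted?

Starting tree (level order): [15, 3, 31, None, 4, 26, 44, None, None, 19, None, 34, None, None, None, 33, 40]
Insertion path: 15 -> 31 -> 44 -> 34 -> 40
Result: insert 43 as right child of 40
Final tree (level order): [15, 3, 31, None, 4, 26, 44, None, None, 19, None, 34, None, None, None, 33, 40, None, None, None, 43]


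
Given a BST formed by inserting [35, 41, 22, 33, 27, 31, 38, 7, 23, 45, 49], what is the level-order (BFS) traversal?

Tree insertion order: [35, 41, 22, 33, 27, 31, 38, 7, 23, 45, 49]
Tree (level-order array): [35, 22, 41, 7, 33, 38, 45, None, None, 27, None, None, None, None, 49, 23, 31]
BFS from the root, enqueuing left then right child of each popped node:
  queue [35] -> pop 35, enqueue [22, 41], visited so far: [35]
  queue [22, 41] -> pop 22, enqueue [7, 33], visited so far: [35, 22]
  queue [41, 7, 33] -> pop 41, enqueue [38, 45], visited so far: [35, 22, 41]
  queue [7, 33, 38, 45] -> pop 7, enqueue [none], visited so far: [35, 22, 41, 7]
  queue [33, 38, 45] -> pop 33, enqueue [27], visited so far: [35, 22, 41, 7, 33]
  queue [38, 45, 27] -> pop 38, enqueue [none], visited so far: [35, 22, 41, 7, 33, 38]
  queue [45, 27] -> pop 45, enqueue [49], visited so far: [35, 22, 41, 7, 33, 38, 45]
  queue [27, 49] -> pop 27, enqueue [23, 31], visited so far: [35, 22, 41, 7, 33, 38, 45, 27]
  queue [49, 23, 31] -> pop 49, enqueue [none], visited so far: [35, 22, 41, 7, 33, 38, 45, 27, 49]
  queue [23, 31] -> pop 23, enqueue [none], visited so far: [35, 22, 41, 7, 33, 38, 45, 27, 49, 23]
  queue [31] -> pop 31, enqueue [none], visited so far: [35, 22, 41, 7, 33, 38, 45, 27, 49, 23, 31]
Result: [35, 22, 41, 7, 33, 38, 45, 27, 49, 23, 31]


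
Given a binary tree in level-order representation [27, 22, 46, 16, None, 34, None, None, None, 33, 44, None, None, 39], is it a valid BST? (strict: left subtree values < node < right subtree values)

Level-order array: [27, 22, 46, 16, None, 34, None, None, None, 33, 44, None, None, 39]
Validate using subtree bounds (lo, hi): at each node, require lo < value < hi,
then recurse left with hi=value and right with lo=value.
Preorder trace (stopping at first violation):
  at node 27 with bounds (-inf, +inf): OK
  at node 22 with bounds (-inf, 27): OK
  at node 16 with bounds (-inf, 22): OK
  at node 46 with bounds (27, +inf): OK
  at node 34 with bounds (27, 46): OK
  at node 33 with bounds (27, 34): OK
  at node 44 with bounds (34, 46): OK
  at node 39 with bounds (34, 44): OK
No violation found at any node.
Result: Valid BST


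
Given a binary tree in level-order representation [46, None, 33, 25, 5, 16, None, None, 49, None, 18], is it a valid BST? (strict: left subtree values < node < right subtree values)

Level-order array: [46, None, 33, 25, 5, 16, None, None, 49, None, 18]
Validate using subtree bounds (lo, hi): at each node, require lo < value < hi,
then recurse left with hi=value and right with lo=value.
Preorder trace (stopping at first violation):
  at node 46 with bounds (-inf, +inf): OK
  at node 33 with bounds (46, +inf): VIOLATION
Node 33 violates its bound: not (46 < 33 < +inf).
Result: Not a valid BST


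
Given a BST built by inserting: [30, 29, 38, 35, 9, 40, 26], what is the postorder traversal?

Tree insertion order: [30, 29, 38, 35, 9, 40, 26]
Tree (level-order array): [30, 29, 38, 9, None, 35, 40, None, 26]
Postorder traversal: [26, 9, 29, 35, 40, 38, 30]


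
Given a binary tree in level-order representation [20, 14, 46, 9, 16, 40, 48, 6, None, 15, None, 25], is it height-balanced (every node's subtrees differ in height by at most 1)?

Tree (level-order array): [20, 14, 46, 9, 16, 40, 48, 6, None, 15, None, 25]
Definition: a tree is height-balanced if, at every node, |h(left) - h(right)| <= 1 (empty subtree has height -1).
Bottom-up per-node check:
  node 6: h_left=-1, h_right=-1, diff=0 [OK], height=0
  node 9: h_left=0, h_right=-1, diff=1 [OK], height=1
  node 15: h_left=-1, h_right=-1, diff=0 [OK], height=0
  node 16: h_left=0, h_right=-1, diff=1 [OK], height=1
  node 14: h_left=1, h_right=1, diff=0 [OK], height=2
  node 25: h_left=-1, h_right=-1, diff=0 [OK], height=0
  node 40: h_left=0, h_right=-1, diff=1 [OK], height=1
  node 48: h_left=-1, h_right=-1, diff=0 [OK], height=0
  node 46: h_left=1, h_right=0, diff=1 [OK], height=2
  node 20: h_left=2, h_right=2, diff=0 [OK], height=3
All nodes satisfy the balance condition.
Result: Balanced


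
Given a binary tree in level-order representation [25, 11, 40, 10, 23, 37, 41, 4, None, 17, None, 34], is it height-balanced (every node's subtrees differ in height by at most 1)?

Tree (level-order array): [25, 11, 40, 10, 23, 37, 41, 4, None, 17, None, 34]
Definition: a tree is height-balanced if, at every node, |h(left) - h(right)| <= 1 (empty subtree has height -1).
Bottom-up per-node check:
  node 4: h_left=-1, h_right=-1, diff=0 [OK], height=0
  node 10: h_left=0, h_right=-1, diff=1 [OK], height=1
  node 17: h_left=-1, h_right=-1, diff=0 [OK], height=0
  node 23: h_left=0, h_right=-1, diff=1 [OK], height=1
  node 11: h_left=1, h_right=1, diff=0 [OK], height=2
  node 34: h_left=-1, h_right=-1, diff=0 [OK], height=0
  node 37: h_left=0, h_right=-1, diff=1 [OK], height=1
  node 41: h_left=-1, h_right=-1, diff=0 [OK], height=0
  node 40: h_left=1, h_right=0, diff=1 [OK], height=2
  node 25: h_left=2, h_right=2, diff=0 [OK], height=3
All nodes satisfy the balance condition.
Result: Balanced


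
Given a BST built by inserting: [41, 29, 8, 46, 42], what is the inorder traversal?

Tree insertion order: [41, 29, 8, 46, 42]
Tree (level-order array): [41, 29, 46, 8, None, 42]
Inorder traversal: [8, 29, 41, 42, 46]


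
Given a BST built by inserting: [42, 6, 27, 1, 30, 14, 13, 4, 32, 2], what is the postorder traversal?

Tree insertion order: [42, 6, 27, 1, 30, 14, 13, 4, 32, 2]
Tree (level-order array): [42, 6, None, 1, 27, None, 4, 14, 30, 2, None, 13, None, None, 32]
Postorder traversal: [2, 4, 1, 13, 14, 32, 30, 27, 6, 42]


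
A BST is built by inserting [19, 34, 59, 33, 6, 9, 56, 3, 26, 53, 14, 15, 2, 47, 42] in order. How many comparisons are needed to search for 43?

Search path for 43: 19 -> 34 -> 59 -> 56 -> 53 -> 47 -> 42
Found: False
Comparisons: 7


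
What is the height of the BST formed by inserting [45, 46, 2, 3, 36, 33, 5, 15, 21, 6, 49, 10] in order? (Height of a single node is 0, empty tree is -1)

Insertion order: [45, 46, 2, 3, 36, 33, 5, 15, 21, 6, 49, 10]
Tree (level-order array): [45, 2, 46, None, 3, None, 49, None, 36, None, None, 33, None, 5, None, None, 15, 6, 21, None, 10]
Compute height bottom-up (empty subtree = -1):
  height(10) = 1 + max(-1, -1) = 0
  height(6) = 1 + max(-1, 0) = 1
  height(21) = 1 + max(-1, -1) = 0
  height(15) = 1 + max(1, 0) = 2
  height(5) = 1 + max(-1, 2) = 3
  height(33) = 1 + max(3, -1) = 4
  height(36) = 1 + max(4, -1) = 5
  height(3) = 1 + max(-1, 5) = 6
  height(2) = 1 + max(-1, 6) = 7
  height(49) = 1 + max(-1, -1) = 0
  height(46) = 1 + max(-1, 0) = 1
  height(45) = 1 + max(7, 1) = 8
Height = 8


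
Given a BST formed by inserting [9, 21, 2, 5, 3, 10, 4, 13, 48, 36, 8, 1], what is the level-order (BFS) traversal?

Tree insertion order: [9, 21, 2, 5, 3, 10, 4, 13, 48, 36, 8, 1]
Tree (level-order array): [9, 2, 21, 1, 5, 10, 48, None, None, 3, 8, None, 13, 36, None, None, 4]
BFS from the root, enqueuing left then right child of each popped node:
  queue [9] -> pop 9, enqueue [2, 21], visited so far: [9]
  queue [2, 21] -> pop 2, enqueue [1, 5], visited so far: [9, 2]
  queue [21, 1, 5] -> pop 21, enqueue [10, 48], visited so far: [9, 2, 21]
  queue [1, 5, 10, 48] -> pop 1, enqueue [none], visited so far: [9, 2, 21, 1]
  queue [5, 10, 48] -> pop 5, enqueue [3, 8], visited so far: [9, 2, 21, 1, 5]
  queue [10, 48, 3, 8] -> pop 10, enqueue [13], visited so far: [9, 2, 21, 1, 5, 10]
  queue [48, 3, 8, 13] -> pop 48, enqueue [36], visited so far: [9, 2, 21, 1, 5, 10, 48]
  queue [3, 8, 13, 36] -> pop 3, enqueue [4], visited so far: [9, 2, 21, 1, 5, 10, 48, 3]
  queue [8, 13, 36, 4] -> pop 8, enqueue [none], visited so far: [9, 2, 21, 1, 5, 10, 48, 3, 8]
  queue [13, 36, 4] -> pop 13, enqueue [none], visited so far: [9, 2, 21, 1, 5, 10, 48, 3, 8, 13]
  queue [36, 4] -> pop 36, enqueue [none], visited so far: [9, 2, 21, 1, 5, 10, 48, 3, 8, 13, 36]
  queue [4] -> pop 4, enqueue [none], visited so far: [9, 2, 21, 1, 5, 10, 48, 3, 8, 13, 36, 4]
Result: [9, 2, 21, 1, 5, 10, 48, 3, 8, 13, 36, 4]


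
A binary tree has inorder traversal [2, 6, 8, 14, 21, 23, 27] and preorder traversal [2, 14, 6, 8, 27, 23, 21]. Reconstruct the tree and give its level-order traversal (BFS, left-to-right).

Inorder:  [2, 6, 8, 14, 21, 23, 27]
Preorder: [2, 14, 6, 8, 27, 23, 21]
Algorithm: preorder visits root first, so consume preorder in order;
for each root, split the current inorder slice at that value into
left-subtree inorder and right-subtree inorder, then recurse.
Recursive splits:
  root=2; inorder splits into left=[], right=[6, 8, 14, 21, 23, 27]
  root=14; inorder splits into left=[6, 8], right=[21, 23, 27]
  root=6; inorder splits into left=[], right=[8]
  root=8; inorder splits into left=[], right=[]
  root=27; inorder splits into left=[21, 23], right=[]
  root=23; inorder splits into left=[21], right=[]
  root=21; inorder splits into left=[], right=[]
Reconstructed level-order: [2, 14, 6, 27, 8, 23, 21]


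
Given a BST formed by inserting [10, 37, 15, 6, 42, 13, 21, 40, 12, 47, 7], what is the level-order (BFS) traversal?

Tree insertion order: [10, 37, 15, 6, 42, 13, 21, 40, 12, 47, 7]
Tree (level-order array): [10, 6, 37, None, 7, 15, 42, None, None, 13, 21, 40, 47, 12]
BFS from the root, enqueuing left then right child of each popped node:
  queue [10] -> pop 10, enqueue [6, 37], visited so far: [10]
  queue [6, 37] -> pop 6, enqueue [7], visited so far: [10, 6]
  queue [37, 7] -> pop 37, enqueue [15, 42], visited so far: [10, 6, 37]
  queue [7, 15, 42] -> pop 7, enqueue [none], visited so far: [10, 6, 37, 7]
  queue [15, 42] -> pop 15, enqueue [13, 21], visited so far: [10, 6, 37, 7, 15]
  queue [42, 13, 21] -> pop 42, enqueue [40, 47], visited so far: [10, 6, 37, 7, 15, 42]
  queue [13, 21, 40, 47] -> pop 13, enqueue [12], visited so far: [10, 6, 37, 7, 15, 42, 13]
  queue [21, 40, 47, 12] -> pop 21, enqueue [none], visited so far: [10, 6, 37, 7, 15, 42, 13, 21]
  queue [40, 47, 12] -> pop 40, enqueue [none], visited so far: [10, 6, 37, 7, 15, 42, 13, 21, 40]
  queue [47, 12] -> pop 47, enqueue [none], visited so far: [10, 6, 37, 7, 15, 42, 13, 21, 40, 47]
  queue [12] -> pop 12, enqueue [none], visited so far: [10, 6, 37, 7, 15, 42, 13, 21, 40, 47, 12]
Result: [10, 6, 37, 7, 15, 42, 13, 21, 40, 47, 12]


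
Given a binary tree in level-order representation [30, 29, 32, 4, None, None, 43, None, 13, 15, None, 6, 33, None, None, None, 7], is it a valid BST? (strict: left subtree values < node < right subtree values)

Level-order array: [30, 29, 32, 4, None, None, 43, None, 13, 15, None, 6, 33, None, None, None, 7]
Validate using subtree bounds (lo, hi): at each node, require lo < value < hi,
then recurse left with hi=value and right with lo=value.
Preorder trace (stopping at first violation):
  at node 30 with bounds (-inf, +inf): OK
  at node 29 with bounds (-inf, 30): OK
  at node 4 with bounds (-inf, 29): OK
  at node 13 with bounds (4, 29): OK
  at node 6 with bounds (4, 13): OK
  at node 7 with bounds (6, 13): OK
  at node 33 with bounds (13, 29): VIOLATION
Node 33 violates its bound: not (13 < 33 < 29).
Result: Not a valid BST


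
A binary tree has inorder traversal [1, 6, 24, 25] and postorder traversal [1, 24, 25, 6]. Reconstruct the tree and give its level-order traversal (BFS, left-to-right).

Inorder:   [1, 6, 24, 25]
Postorder: [1, 24, 25, 6]
Algorithm: postorder visits root last, so walk postorder right-to-left;
each value is the root of the current inorder slice — split it at that
value, recurse on the right subtree first, then the left.
Recursive splits:
  root=6; inorder splits into left=[1], right=[24, 25]
  root=25; inorder splits into left=[24], right=[]
  root=24; inorder splits into left=[], right=[]
  root=1; inorder splits into left=[], right=[]
Reconstructed level-order: [6, 1, 25, 24]


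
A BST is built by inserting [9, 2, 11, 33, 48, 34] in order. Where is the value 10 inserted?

Starting tree (level order): [9, 2, 11, None, None, None, 33, None, 48, 34]
Insertion path: 9 -> 11
Result: insert 10 as left child of 11
Final tree (level order): [9, 2, 11, None, None, 10, 33, None, None, None, 48, 34]


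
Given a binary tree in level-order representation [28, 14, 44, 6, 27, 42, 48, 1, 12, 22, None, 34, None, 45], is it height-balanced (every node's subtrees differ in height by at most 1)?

Tree (level-order array): [28, 14, 44, 6, 27, 42, 48, 1, 12, 22, None, 34, None, 45]
Definition: a tree is height-balanced if, at every node, |h(left) - h(right)| <= 1 (empty subtree has height -1).
Bottom-up per-node check:
  node 1: h_left=-1, h_right=-1, diff=0 [OK], height=0
  node 12: h_left=-1, h_right=-1, diff=0 [OK], height=0
  node 6: h_left=0, h_right=0, diff=0 [OK], height=1
  node 22: h_left=-1, h_right=-1, diff=0 [OK], height=0
  node 27: h_left=0, h_right=-1, diff=1 [OK], height=1
  node 14: h_left=1, h_right=1, diff=0 [OK], height=2
  node 34: h_left=-1, h_right=-1, diff=0 [OK], height=0
  node 42: h_left=0, h_right=-1, diff=1 [OK], height=1
  node 45: h_left=-1, h_right=-1, diff=0 [OK], height=0
  node 48: h_left=0, h_right=-1, diff=1 [OK], height=1
  node 44: h_left=1, h_right=1, diff=0 [OK], height=2
  node 28: h_left=2, h_right=2, diff=0 [OK], height=3
All nodes satisfy the balance condition.
Result: Balanced


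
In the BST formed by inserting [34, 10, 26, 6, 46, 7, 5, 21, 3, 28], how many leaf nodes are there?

Tree built from: [34, 10, 26, 6, 46, 7, 5, 21, 3, 28]
Tree (level-order array): [34, 10, 46, 6, 26, None, None, 5, 7, 21, 28, 3]
Rule: A leaf has 0 children.
Per-node child counts:
  node 34: 2 child(ren)
  node 10: 2 child(ren)
  node 6: 2 child(ren)
  node 5: 1 child(ren)
  node 3: 0 child(ren)
  node 7: 0 child(ren)
  node 26: 2 child(ren)
  node 21: 0 child(ren)
  node 28: 0 child(ren)
  node 46: 0 child(ren)
Matching nodes: [3, 7, 21, 28, 46]
Count of leaf nodes: 5


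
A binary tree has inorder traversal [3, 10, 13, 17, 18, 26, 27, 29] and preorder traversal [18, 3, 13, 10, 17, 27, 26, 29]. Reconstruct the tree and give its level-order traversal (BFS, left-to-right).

Inorder:  [3, 10, 13, 17, 18, 26, 27, 29]
Preorder: [18, 3, 13, 10, 17, 27, 26, 29]
Algorithm: preorder visits root first, so consume preorder in order;
for each root, split the current inorder slice at that value into
left-subtree inorder and right-subtree inorder, then recurse.
Recursive splits:
  root=18; inorder splits into left=[3, 10, 13, 17], right=[26, 27, 29]
  root=3; inorder splits into left=[], right=[10, 13, 17]
  root=13; inorder splits into left=[10], right=[17]
  root=10; inorder splits into left=[], right=[]
  root=17; inorder splits into left=[], right=[]
  root=27; inorder splits into left=[26], right=[29]
  root=26; inorder splits into left=[], right=[]
  root=29; inorder splits into left=[], right=[]
Reconstructed level-order: [18, 3, 27, 13, 26, 29, 10, 17]


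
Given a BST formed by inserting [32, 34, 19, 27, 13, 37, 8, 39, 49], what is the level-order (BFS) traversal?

Tree insertion order: [32, 34, 19, 27, 13, 37, 8, 39, 49]
Tree (level-order array): [32, 19, 34, 13, 27, None, 37, 8, None, None, None, None, 39, None, None, None, 49]
BFS from the root, enqueuing left then right child of each popped node:
  queue [32] -> pop 32, enqueue [19, 34], visited so far: [32]
  queue [19, 34] -> pop 19, enqueue [13, 27], visited so far: [32, 19]
  queue [34, 13, 27] -> pop 34, enqueue [37], visited so far: [32, 19, 34]
  queue [13, 27, 37] -> pop 13, enqueue [8], visited so far: [32, 19, 34, 13]
  queue [27, 37, 8] -> pop 27, enqueue [none], visited so far: [32, 19, 34, 13, 27]
  queue [37, 8] -> pop 37, enqueue [39], visited so far: [32, 19, 34, 13, 27, 37]
  queue [8, 39] -> pop 8, enqueue [none], visited so far: [32, 19, 34, 13, 27, 37, 8]
  queue [39] -> pop 39, enqueue [49], visited so far: [32, 19, 34, 13, 27, 37, 8, 39]
  queue [49] -> pop 49, enqueue [none], visited so far: [32, 19, 34, 13, 27, 37, 8, 39, 49]
Result: [32, 19, 34, 13, 27, 37, 8, 39, 49]


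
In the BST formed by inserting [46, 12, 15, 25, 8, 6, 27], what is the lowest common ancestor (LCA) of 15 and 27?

Tree insertion order: [46, 12, 15, 25, 8, 6, 27]
Tree (level-order array): [46, 12, None, 8, 15, 6, None, None, 25, None, None, None, 27]
In a BST, the LCA of p=15, q=27 is the first node v on the
root-to-leaf path with p <= v <= q (go left if both < v, right if both > v).
Walk from root:
  at 46: both 15 and 27 < 46, go left
  at 12: both 15 and 27 > 12, go right
  at 15: 15 <= 15 <= 27, this is the LCA
LCA = 15
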